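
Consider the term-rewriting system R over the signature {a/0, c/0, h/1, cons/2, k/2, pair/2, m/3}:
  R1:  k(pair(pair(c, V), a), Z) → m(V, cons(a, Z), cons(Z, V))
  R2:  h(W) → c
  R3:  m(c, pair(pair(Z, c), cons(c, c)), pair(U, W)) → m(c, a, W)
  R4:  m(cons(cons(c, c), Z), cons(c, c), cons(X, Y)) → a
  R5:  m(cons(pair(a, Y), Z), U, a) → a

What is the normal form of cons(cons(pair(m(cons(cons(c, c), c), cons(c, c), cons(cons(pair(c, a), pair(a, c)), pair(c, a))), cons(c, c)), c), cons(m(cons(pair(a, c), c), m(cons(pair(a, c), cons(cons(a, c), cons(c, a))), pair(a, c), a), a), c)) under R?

cons(cons(pair(a, cons(c, c)), c), cons(a, c))

1. cons(cons(pair(m(cons(cons(c, c), c), cons(c, c), cons(cons(pair(c, a), pair(a, c)), pair(c, a))), cons(c, c)), c), cons(m(cons(pair(a, c), c), m(cons(pair(a, c), cons(cons(a, c), cons(c, a))), pair(a, c), a), a), c))  →  cons(cons(pair(a, cons(c, c)), c), cons(m(cons(pair(a, c), c), m(cons(pair(a, c), cons(cons(a, c), cons(c, a))), pair(a, c), a), a), c))   [R4 at 1.1.1]
2. cons(cons(pair(a, cons(c, c)), c), cons(m(cons(pair(a, c), c), m(cons(pair(a, c), cons(cons(a, c), cons(c, a))), pair(a, c), a), a), c))  →  cons(cons(pair(a, cons(c, c)), c), cons(a, c))   [R5 at 2.1]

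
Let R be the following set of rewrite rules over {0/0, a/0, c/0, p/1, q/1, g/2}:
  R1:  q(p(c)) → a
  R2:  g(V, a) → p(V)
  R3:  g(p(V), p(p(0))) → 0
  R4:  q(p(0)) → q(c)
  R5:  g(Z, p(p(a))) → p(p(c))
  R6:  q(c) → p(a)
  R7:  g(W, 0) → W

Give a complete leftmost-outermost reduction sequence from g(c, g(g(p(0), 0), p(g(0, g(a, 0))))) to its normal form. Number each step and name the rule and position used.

1. g(c, g(g(p(0), 0), p(g(0, g(a, 0)))))  →  g(c, g(p(0), p(g(0, g(a, 0)))))   [R7 at 2.1]
2. g(c, g(p(0), p(g(0, g(a, 0)))))  →  g(c, g(p(0), p(g(0, a))))   [R7 at 2.2.1.2]
3. g(c, g(p(0), p(g(0, a))))  →  g(c, g(p(0), p(p(0))))   [R2 at 2.2.1]
4. g(c, g(p(0), p(p(0))))  →  g(c, 0)   [R3 at 2]
5. g(c, 0)  →  c   [R7 at ε]

c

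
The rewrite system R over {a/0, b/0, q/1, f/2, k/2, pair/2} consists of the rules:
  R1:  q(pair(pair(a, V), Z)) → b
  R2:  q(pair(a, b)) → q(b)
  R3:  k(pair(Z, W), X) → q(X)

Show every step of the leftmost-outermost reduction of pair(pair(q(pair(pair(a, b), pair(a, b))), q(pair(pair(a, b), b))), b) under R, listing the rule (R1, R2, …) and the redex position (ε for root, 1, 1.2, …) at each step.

1. pair(pair(q(pair(pair(a, b), pair(a, b))), q(pair(pair(a, b), b))), b)  →  pair(pair(b, q(pair(pair(a, b), b))), b)   [R1 at 1.1]
2. pair(pair(b, q(pair(pair(a, b), b))), b)  →  pair(pair(b, b), b)   [R1 at 1.2]

pair(pair(b, b), b)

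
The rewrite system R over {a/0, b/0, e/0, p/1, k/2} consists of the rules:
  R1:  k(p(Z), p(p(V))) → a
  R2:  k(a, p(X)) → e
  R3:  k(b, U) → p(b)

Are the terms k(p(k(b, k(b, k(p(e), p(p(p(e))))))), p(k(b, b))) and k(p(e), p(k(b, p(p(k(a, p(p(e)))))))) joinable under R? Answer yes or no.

Reduce t₁ = k(p(k(b, k(b, k(p(e), p(p(p(e))))))), p(k(b, b))):
1. k(p(k(b, k(b, k(p(e), p(p(p(e))))))), p(k(b, b)))  →  k(p(p(b)), p(k(b, b)))   [R3 at 1.1]
2. k(p(p(b)), p(k(b, b)))  →  k(p(p(b)), p(p(b)))   [R3 at 2.1]
3. k(p(p(b)), p(p(b)))  →  a   [R1 at ε]

Reduce t₂ = k(p(e), p(k(b, p(p(k(a, p(p(e)))))))):
1. k(p(e), p(k(b, p(p(k(a, p(p(e))))))))  →  k(p(e), p(p(b)))   [R3 at 2.1]
2. k(p(e), p(p(b)))  →  a   [R1 at ε]

yes — NF(t₁) = a, NF(t₂) = a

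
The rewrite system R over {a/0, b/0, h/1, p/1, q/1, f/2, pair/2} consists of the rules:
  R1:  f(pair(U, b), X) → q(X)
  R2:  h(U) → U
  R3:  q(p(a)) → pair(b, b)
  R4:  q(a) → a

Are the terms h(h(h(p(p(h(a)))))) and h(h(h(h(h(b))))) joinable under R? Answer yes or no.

no — NF(t₁) = p(p(a)), NF(t₂) = b

Reduce t₁ = h(h(h(p(p(h(a)))))):
1. h(h(h(p(p(h(a))))))  →  h(h(p(p(h(a)))))   [R2 at ε]
2. h(h(p(p(h(a)))))  →  h(p(p(h(a))))   [R2 at ε]
3. h(p(p(h(a))))  →  p(p(h(a)))   [R2 at ε]
4. p(p(h(a)))  →  p(p(a))   [R2 at 1.1]

Reduce t₂ = h(h(h(h(h(b))))):
1. h(h(h(h(h(b)))))  →  h(h(h(h(b))))   [R2 at ε]
2. h(h(h(h(b))))  →  h(h(h(b)))   [R2 at ε]
3. h(h(h(b)))  →  h(h(b))   [R2 at ε]
4. h(h(b))  →  h(b)   [R2 at ε]
5. h(b)  →  b   [R2 at ε]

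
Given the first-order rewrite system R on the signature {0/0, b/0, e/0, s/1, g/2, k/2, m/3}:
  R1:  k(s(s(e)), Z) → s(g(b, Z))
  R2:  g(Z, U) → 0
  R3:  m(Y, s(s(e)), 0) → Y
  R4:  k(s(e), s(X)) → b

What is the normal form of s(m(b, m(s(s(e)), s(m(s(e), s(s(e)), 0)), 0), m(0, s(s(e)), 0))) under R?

1. s(m(b, m(s(s(e)), s(m(s(e), s(s(e)), 0)), 0), m(0, s(s(e)), 0)))  →  s(m(b, m(s(s(e)), s(s(e)), 0), m(0, s(s(e)), 0)))   [R3 at 1.2.2.1]
2. s(m(b, m(s(s(e)), s(s(e)), 0), m(0, s(s(e)), 0)))  →  s(m(b, s(s(e)), m(0, s(s(e)), 0)))   [R3 at 1.2]
3. s(m(b, s(s(e)), m(0, s(s(e)), 0)))  →  s(m(b, s(s(e)), 0))   [R3 at 1.3]
4. s(m(b, s(s(e)), 0))  →  s(b)   [R3 at 1]

s(b)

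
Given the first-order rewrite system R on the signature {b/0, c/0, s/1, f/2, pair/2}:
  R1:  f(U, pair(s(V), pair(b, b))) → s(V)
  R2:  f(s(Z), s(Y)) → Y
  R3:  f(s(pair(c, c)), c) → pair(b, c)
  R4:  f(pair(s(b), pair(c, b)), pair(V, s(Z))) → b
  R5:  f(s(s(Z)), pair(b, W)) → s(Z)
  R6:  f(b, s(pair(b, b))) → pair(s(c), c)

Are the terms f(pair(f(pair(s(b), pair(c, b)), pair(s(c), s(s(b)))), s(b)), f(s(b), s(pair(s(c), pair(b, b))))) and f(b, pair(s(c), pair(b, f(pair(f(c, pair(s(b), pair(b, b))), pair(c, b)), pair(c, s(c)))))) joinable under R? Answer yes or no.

Reduce t₁ = f(pair(f(pair(s(b), pair(c, b)), pair(s(c), s(s(b)))), s(b)), f(s(b), s(pair(s(c), pair(b, b))))):
1. f(pair(f(pair(s(b), pair(c, b)), pair(s(c), s(s(b)))), s(b)), f(s(b), s(pair(s(c), pair(b, b)))))  →  f(pair(b, s(b)), f(s(b), s(pair(s(c), pair(b, b)))))   [R4 at 1.1]
2. f(pair(b, s(b)), f(s(b), s(pair(s(c), pair(b, b)))))  →  f(pair(b, s(b)), pair(s(c), pair(b, b)))   [R2 at 2]
3. f(pair(b, s(b)), pair(s(c), pair(b, b)))  →  s(c)   [R1 at ε]

Reduce t₂ = f(b, pair(s(c), pair(b, f(pair(f(c, pair(s(b), pair(b, b))), pair(c, b)), pair(c, s(c)))))):
1. f(b, pair(s(c), pair(b, f(pair(f(c, pair(s(b), pair(b, b))), pair(c, b)), pair(c, s(c))))))  →  f(b, pair(s(c), pair(b, f(pair(s(b), pair(c, b)), pair(c, s(c))))))   [R1 at 2.2.2.1.1]
2. f(b, pair(s(c), pair(b, f(pair(s(b), pair(c, b)), pair(c, s(c))))))  →  f(b, pair(s(c), pair(b, b)))   [R4 at 2.2.2]
3. f(b, pair(s(c), pair(b, b)))  →  s(c)   [R1 at ε]

yes — NF(t₁) = s(c), NF(t₂) = s(c)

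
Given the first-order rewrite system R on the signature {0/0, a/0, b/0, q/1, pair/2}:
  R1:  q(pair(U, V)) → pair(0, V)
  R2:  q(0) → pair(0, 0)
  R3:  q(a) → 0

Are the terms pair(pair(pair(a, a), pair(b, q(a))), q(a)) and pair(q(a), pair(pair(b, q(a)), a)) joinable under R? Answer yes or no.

Reduce t₁ = pair(pair(pair(a, a), pair(b, q(a))), q(a)):
1. pair(pair(pair(a, a), pair(b, q(a))), q(a))  →  pair(pair(pair(a, a), pair(b, 0)), q(a))   [R3 at 1.2.2]
2. pair(pair(pair(a, a), pair(b, 0)), q(a))  →  pair(pair(pair(a, a), pair(b, 0)), 0)   [R3 at 2]

Reduce t₂ = pair(q(a), pair(pair(b, q(a)), a)):
1. pair(q(a), pair(pair(b, q(a)), a))  →  pair(0, pair(pair(b, q(a)), a))   [R3 at 1]
2. pair(0, pair(pair(b, q(a)), a))  →  pair(0, pair(pair(b, 0), a))   [R3 at 2.1.2]

no — NF(t₁) = pair(pair(pair(a, a), pair(b, 0)), 0), NF(t₂) = pair(0, pair(pair(b, 0), a))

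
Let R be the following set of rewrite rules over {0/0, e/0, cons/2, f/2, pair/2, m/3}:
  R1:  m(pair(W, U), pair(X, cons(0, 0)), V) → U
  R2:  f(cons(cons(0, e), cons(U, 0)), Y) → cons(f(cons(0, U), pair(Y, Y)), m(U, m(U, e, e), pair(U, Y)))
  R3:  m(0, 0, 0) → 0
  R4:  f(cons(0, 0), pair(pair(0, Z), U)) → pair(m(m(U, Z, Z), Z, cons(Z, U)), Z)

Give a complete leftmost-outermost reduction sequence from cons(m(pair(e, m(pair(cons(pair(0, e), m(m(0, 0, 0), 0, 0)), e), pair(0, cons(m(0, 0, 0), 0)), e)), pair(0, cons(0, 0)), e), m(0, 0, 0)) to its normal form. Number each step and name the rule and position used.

1. cons(m(pair(e, m(pair(cons(pair(0, e), m(m(0, 0, 0), 0, 0)), e), pair(0, cons(m(0, 0, 0), 0)), e)), pair(0, cons(0, 0)), e), m(0, 0, 0))  →  cons(m(pair(cons(pair(0, e), m(m(0, 0, 0), 0, 0)), e), pair(0, cons(m(0, 0, 0), 0)), e), m(0, 0, 0))   [R1 at 1]
2. cons(m(pair(cons(pair(0, e), m(m(0, 0, 0), 0, 0)), e), pair(0, cons(m(0, 0, 0), 0)), e), m(0, 0, 0))  →  cons(m(pair(cons(pair(0, e), m(0, 0, 0)), e), pair(0, cons(m(0, 0, 0), 0)), e), m(0, 0, 0))   [R3 at 1.1.1.2.1]
3. cons(m(pair(cons(pair(0, e), m(0, 0, 0)), e), pair(0, cons(m(0, 0, 0), 0)), e), m(0, 0, 0))  →  cons(m(pair(cons(pair(0, e), 0), e), pair(0, cons(m(0, 0, 0), 0)), e), m(0, 0, 0))   [R3 at 1.1.1.2]
4. cons(m(pair(cons(pair(0, e), 0), e), pair(0, cons(m(0, 0, 0), 0)), e), m(0, 0, 0))  →  cons(m(pair(cons(pair(0, e), 0), e), pair(0, cons(0, 0)), e), m(0, 0, 0))   [R3 at 1.2.2.1]
5. cons(m(pair(cons(pair(0, e), 0), e), pair(0, cons(0, 0)), e), m(0, 0, 0))  →  cons(e, m(0, 0, 0))   [R1 at 1]
6. cons(e, m(0, 0, 0))  →  cons(e, 0)   [R3 at 2]

cons(e, 0)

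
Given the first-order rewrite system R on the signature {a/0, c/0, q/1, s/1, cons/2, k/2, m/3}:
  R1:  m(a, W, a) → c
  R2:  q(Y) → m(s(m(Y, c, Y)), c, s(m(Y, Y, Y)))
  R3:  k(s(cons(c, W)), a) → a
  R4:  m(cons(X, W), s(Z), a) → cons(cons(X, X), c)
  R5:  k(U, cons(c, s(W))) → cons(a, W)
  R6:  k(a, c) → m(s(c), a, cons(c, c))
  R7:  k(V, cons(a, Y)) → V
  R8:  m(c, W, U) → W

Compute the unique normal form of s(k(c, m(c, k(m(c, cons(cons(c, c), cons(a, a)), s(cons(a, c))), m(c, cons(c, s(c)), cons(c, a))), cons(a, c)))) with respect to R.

s(c)

1. s(k(c, m(c, k(m(c, cons(cons(c, c), cons(a, a)), s(cons(a, c))), m(c, cons(c, s(c)), cons(c, a))), cons(a, c))))  →  s(k(c, k(m(c, cons(cons(c, c), cons(a, a)), s(cons(a, c))), m(c, cons(c, s(c)), cons(c, a)))))   [R8 at 1.2]
2. s(k(c, k(m(c, cons(cons(c, c), cons(a, a)), s(cons(a, c))), m(c, cons(c, s(c)), cons(c, a)))))  →  s(k(c, k(cons(cons(c, c), cons(a, a)), m(c, cons(c, s(c)), cons(c, a)))))   [R8 at 1.2.1]
3. s(k(c, k(cons(cons(c, c), cons(a, a)), m(c, cons(c, s(c)), cons(c, a)))))  →  s(k(c, k(cons(cons(c, c), cons(a, a)), cons(c, s(c)))))   [R8 at 1.2.2]
4. s(k(c, k(cons(cons(c, c), cons(a, a)), cons(c, s(c)))))  →  s(k(c, cons(a, c)))   [R5 at 1.2]
5. s(k(c, cons(a, c)))  →  s(c)   [R7 at 1]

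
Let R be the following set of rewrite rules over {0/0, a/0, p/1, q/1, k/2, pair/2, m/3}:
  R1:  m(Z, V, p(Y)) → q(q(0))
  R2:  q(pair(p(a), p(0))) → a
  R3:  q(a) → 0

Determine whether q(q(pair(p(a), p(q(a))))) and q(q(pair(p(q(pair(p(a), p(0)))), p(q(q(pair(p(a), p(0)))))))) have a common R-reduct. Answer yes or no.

Reduce t₁ = q(q(pair(p(a), p(q(a))))):
1. q(q(pair(p(a), p(q(a)))))  →  q(q(pair(p(a), p(0))))   [R3 at 1.1.2.1]
2. q(q(pair(p(a), p(0))))  →  q(a)   [R2 at 1]
3. q(a)  →  0   [R3 at ε]

Reduce t₂ = q(q(pair(p(q(pair(p(a), p(0)))), p(q(q(pair(p(a), p(0)))))))):
1. q(q(pair(p(q(pair(p(a), p(0)))), p(q(q(pair(p(a), p(0))))))))  →  q(q(pair(p(a), p(q(q(pair(p(a), p(0))))))))   [R2 at 1.1.1.1]
2. q(q(pair(p(a), p(q(q(pair(p(a), p(0))))))))  →  q(q(pair(p(a), p(q(a)))))   [R2 at 1.1.2.1.1]
3. q(q(pair(p(a), p(q(a)))))  →  q(q(pair(p(a), p(0))))   [R3 at 1.1.2.1]
4. q(q(pair(p(a), p(0))))  →  q(a)   [R2 at 1]
5. q(a)  →  0   [R3 at ε]

yes — NF(t₁) = 0, NF(t₂) = 0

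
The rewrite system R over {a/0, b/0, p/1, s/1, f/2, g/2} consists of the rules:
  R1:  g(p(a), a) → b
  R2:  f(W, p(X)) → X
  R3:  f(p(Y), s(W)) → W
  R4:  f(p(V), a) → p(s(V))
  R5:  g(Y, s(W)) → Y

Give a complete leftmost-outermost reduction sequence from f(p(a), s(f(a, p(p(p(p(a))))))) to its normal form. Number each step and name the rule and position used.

p(p(p(a)))

1. f(p(a), s(f(a, p(p(p(p(a)))))))  →  f(a, p(p(p(p(a)))))   [R3 at ε]
2. f(a, p(p(p(p(a)))))  →  p(p(p(a)))   [R2 at ε]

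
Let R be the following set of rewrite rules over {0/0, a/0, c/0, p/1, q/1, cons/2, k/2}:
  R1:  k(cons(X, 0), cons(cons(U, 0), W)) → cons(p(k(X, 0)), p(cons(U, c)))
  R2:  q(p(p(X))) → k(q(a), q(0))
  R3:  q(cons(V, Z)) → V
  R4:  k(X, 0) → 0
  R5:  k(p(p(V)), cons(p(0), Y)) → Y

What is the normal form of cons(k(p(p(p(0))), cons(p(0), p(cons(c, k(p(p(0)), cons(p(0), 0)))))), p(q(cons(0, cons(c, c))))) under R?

1. cons(k(p(p(p(0))), cons(p(0), p(cons(c, k(p(p(0)), cons(p(0), 0)))))), p(q(cons(0, cons(c, c)))))  →  cons(p(cons(c, k(p(p(0)), cons(p(0), 0)))), p(q(cons(0, cons(c, c)))))   [R5 at 1]
2. cons(p(cons(c, k(p(p(0)), cons(p(0), 0)))), p(q(cons(0, cons(c, c)))))  →  cons(p(cons(c, 0)), p(q(cons(0, cons(c, c)))))   [R5 at 1.1.2]
3. cons(p(cons(c, 0)), p(q(cons(0, cons(c, c)))))  →  cons(p(cons(c, 0)), p(0))   [R3 at 2.1]

cons(p(cons(c, 0)), p(0))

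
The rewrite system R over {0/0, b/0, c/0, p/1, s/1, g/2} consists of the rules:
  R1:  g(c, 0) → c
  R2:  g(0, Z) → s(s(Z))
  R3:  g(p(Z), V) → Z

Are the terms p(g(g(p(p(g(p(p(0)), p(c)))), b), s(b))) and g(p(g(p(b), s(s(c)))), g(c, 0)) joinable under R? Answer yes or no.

no — NF(t₁) = p(p(0)), NF(t₂) = b

Reduce t₁ = p(g(g(p(p(g(p(p(0)), p(c)))), b), s(b))):
1. p(g(g(p(p(g(p(p(0)), p(c)))), b), s(b)))  →  p(g(p(g(p(p(0)), p(c))), s(b)))   [R3 at 1.1]
2. p(g(p(g(p(p(0)), p(c))), s(b)))  →  p(g(p(p(0)), p(c)))   [R3 at 1]
3. p(g(p(p(0)), p(c)))  →  p(p(0))   [R3 at 1]

Reduce t₂ = g(p(g(p(b), s(s(c)))), g(c, 0)):
1. g(p(g(p(b), s(s(c)))), g(c, 0))  →  g(p(b), s(s(c)))   [R3 at ε]
2. g(p(b), s(s(c)))  →  b   [R3 at ε]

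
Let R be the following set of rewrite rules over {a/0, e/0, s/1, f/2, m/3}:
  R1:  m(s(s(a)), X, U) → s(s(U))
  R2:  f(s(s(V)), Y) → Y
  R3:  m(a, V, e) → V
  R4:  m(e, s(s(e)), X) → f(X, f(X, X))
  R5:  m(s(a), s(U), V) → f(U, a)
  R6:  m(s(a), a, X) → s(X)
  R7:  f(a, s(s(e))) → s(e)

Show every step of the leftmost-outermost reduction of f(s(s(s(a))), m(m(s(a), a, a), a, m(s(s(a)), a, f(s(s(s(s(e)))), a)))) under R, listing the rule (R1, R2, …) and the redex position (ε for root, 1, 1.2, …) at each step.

1. f(s(s(s(a))), m(m(s(a), a, a), a, m(s(s(a)), a, f(s(s(s(s(e)))), a))))  →  m(m(s(a), a, a), a, m(s(s(a)), a, f(s(s(s(s(e)))), a)))   [R2 at ε]
2. m(m(s(a), a, a), a, m(s(s(a)), a, f(s(s(s(s(e)))), a)))  →  m(s(a), a, m(s(s(a)), a, f(s(s(s(s(e)))), a)))   [R6 at 1]
3. m(s(a), a, m(s(s(a)), a, f(s(s(s(s(e)))), a)))  →  s(m(s(s(a)), a, f(s(s(s(s(e)))), a)))   [R6 at ε]
4. s(m(s(s(a)), a, f(s(s(s(s(e)))), a)))  →  s(s(s(f(s(s(s(s(e)))), a))))   [R1 at 1]
5. s(s(s(f(s(s(s(s(e)))), a))))  →  s(s(s(a)))   [R2 at 1.1.1]

s(s(s(a)))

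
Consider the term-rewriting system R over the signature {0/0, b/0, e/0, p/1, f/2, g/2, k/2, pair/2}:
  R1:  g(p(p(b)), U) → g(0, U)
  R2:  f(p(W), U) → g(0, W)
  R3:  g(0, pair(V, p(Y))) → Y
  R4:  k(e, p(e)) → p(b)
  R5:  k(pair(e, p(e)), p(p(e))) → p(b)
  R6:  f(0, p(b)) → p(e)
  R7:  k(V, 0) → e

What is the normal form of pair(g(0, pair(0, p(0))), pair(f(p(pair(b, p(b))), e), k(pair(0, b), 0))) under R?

1. pair(g(0, pair(0, p(0))), pair(f(p(pair(b, p(b))), e), k(pair(0, b), 0)))  →  pair(0, pair(f(p(pair(b, p(b))), e), k(pair(0, b), 0)))   [R3 at 1]
2. pair(0, pair(f(p(pair(b, p(b))), e), k(pair(0, b), 0)))  →  pair(0, pair(g(0, pair(b, p(b))), k(pair(0, b), 0)))   [R2 at 2.1]
3. pair(0, pair(g(0, pair(b, p(b))), k(pair(0, b), 0)))  →  pair(0, pair(b, k(pair(0, b), 0)))   [R3 at 2.1]
4. pair(0, pair(b, k(pair(0, b), 0)))  →  pair(0, pair(b, e))   [R7 at 2.2]

pair(0, pair(b, e))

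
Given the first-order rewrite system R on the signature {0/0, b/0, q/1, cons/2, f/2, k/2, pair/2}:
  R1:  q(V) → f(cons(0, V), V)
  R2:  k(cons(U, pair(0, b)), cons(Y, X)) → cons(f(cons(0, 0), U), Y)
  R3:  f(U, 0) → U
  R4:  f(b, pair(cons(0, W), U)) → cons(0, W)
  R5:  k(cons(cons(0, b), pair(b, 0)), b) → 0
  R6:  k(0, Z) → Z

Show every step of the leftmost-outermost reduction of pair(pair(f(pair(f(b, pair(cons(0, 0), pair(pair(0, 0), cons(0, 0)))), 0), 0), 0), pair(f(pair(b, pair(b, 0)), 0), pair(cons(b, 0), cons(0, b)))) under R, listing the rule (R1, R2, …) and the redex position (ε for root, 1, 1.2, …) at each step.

pair(pair(pair(cons(0, 0), 0), 0), pair(pair(b, pair(b, 0)), pair(cons(b, 0), cons(0, b))))

1. pair(pair(f(pair(f(b, pair(cons(0, 0), pair(pair(0, 0), cons(0, 0)))), 0), 0), 0), pair(f(pair(b, pair(b, 0)), 0), pair(cons(b, 0), cons(0, b))))  →  pair(pair(pair(f(b, pair(cons(0, 0), pair(pair(0, 0), cons(0, 0)))), 0), 0), pair(f(pair(b, pair(b, 0)), 0), pair(cons(b, 0), cons(0, b))))   [R3 at 1.1]
2. pair(pair(pair(f(b, pair(cons(0, 0), pair(pair(0, 0), cons(0, 0)))), 0), 0), pair(f(pair(b, pair(b, 0)), 0), pair(cons(b, 0), cons(0, b))))  →  pair(pair(pair(cons(0, 0), 0), 0), pair(f(pair(b, pair(b, 0)), 0), pair(cons(b, 0), cons(0, b))))   [R4 at 1.1.1]
3. pair(pair(pair(cons(0, 0), 0), 0), pair(f(pair(b, pair(b, 0)), 0), pair(cons(b, 0), cons(0, b))))  →  pair(pair(pair(cons(0, 0), 0), 0), pair(pair(b, pair(b, 0)), pair(cons(b, 0), cons(0, b))))   [R3 at 2.1]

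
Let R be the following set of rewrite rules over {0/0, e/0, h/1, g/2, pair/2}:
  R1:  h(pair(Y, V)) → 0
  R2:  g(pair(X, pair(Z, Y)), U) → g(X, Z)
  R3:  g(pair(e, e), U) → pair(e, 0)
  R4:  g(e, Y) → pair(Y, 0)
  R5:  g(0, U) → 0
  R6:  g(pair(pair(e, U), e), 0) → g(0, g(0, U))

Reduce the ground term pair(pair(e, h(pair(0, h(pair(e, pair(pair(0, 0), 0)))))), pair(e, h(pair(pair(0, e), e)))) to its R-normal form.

pair(pair(e, 0), pair(e, 0))

1. pair(pair(e, h(pair(0, h(pair(e, pair(pair(0, 0), 0)))))), pair(e, h(pair(pair(0, e), e))))  →  pair(pair(e, 0), pair(e, h(pair(pair(0, e), e))))   [R1 at 1.2]
2. pair(pair(e, 0), pair(e, h(pair(pair(0, e), e))))  →  pair(pair(e, 0), pair(e, 0))   [R1 at 2.2]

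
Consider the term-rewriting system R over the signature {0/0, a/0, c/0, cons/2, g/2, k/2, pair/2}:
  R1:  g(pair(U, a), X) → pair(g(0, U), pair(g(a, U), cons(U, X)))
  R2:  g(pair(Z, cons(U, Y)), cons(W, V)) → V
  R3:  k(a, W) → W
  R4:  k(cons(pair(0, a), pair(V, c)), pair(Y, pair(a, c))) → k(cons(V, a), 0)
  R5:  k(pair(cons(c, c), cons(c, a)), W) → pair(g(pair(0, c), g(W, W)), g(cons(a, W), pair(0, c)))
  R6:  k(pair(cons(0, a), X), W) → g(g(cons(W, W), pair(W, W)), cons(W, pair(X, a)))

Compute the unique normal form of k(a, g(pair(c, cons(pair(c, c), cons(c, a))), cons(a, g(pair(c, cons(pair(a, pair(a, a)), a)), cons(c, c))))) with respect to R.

c

1. k(a, g(pair(c, cons(pair(c, c), cons(c, a))), cons(a, g(pair(c, cons(pair(a, pair(a, a)), a)), cons(c, c)))))  →  g(pair(c, cons(pair(c, c), cons(c, a))), cons(a, g(pair(c, cons(pair(a, pair(a, a)), a)), cons(c, c))))   [R3 at ε]
2. g(pair(c, cons(pair(c, c), cons(c, a))), cons(a, g(pair(c, cons(pair(a, pair(a, a)), a)), cons(c, c))))  →  g(pair(c, cons(pair(a, pair(a, a)), a)), cons(c, c))   [R2 at ε]
3. g(pair(c, cons(pair(a, pair(a, a)), a)), cons(c, c))  →  c   [R2 at ε]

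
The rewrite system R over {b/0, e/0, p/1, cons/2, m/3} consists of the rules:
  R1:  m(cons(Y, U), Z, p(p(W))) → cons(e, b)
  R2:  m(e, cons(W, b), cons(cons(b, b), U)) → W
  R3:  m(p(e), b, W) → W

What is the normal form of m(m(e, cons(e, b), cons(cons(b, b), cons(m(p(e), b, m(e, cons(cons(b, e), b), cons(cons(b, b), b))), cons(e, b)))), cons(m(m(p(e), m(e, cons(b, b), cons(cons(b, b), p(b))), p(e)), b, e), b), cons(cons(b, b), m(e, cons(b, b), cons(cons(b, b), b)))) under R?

e

1. m(m(e, cons(e, b), cons(cons(b, b), cons(m(p(e), b, m(e, cons(cons(b, e), b), cons(cons(b, b), b))), cons(e, b)))), cons(m(m(p(e), m(e, cons(b, b), cons(cons(b, b), p(b))), p(e)), b, e), b), cons(cons(b, b), m(e, cons(b, b), cons(cons(b, b), b))))  →  m(e, cons(m(m(p(e), m(e, cons(b, b), cons(cons(b, b), p(b))), p(e)), b, e), b), cons(cons(b, b), m(e, cons(b, b), cons(cons(b, b), b))))   [R2 at 1]
2. m(e, cons(m(m(p(e), m(e, cons(b, b), cons(cons(b, b), p(b))), p(e)), b, e), b), cons(cons(b, b), m(e, cons(b, b), cons(cons(b, b), b))))  →  m(m(p(e), m(e, cons(b, b), cons(cons(b, b), p(b))), p(e)), b, e)   [R2 at ε]
3. m(m(p(e), m(e, cons(b, b), cons(cons(b, b), p(b))), p(e)), b, e)  →  m(m(p(e), b, p(e)), b, e)   [R2 at 1.2]
4. m(m(p(e), b, p(e)), b, e)  →  m(p(e), b, e)   [R3 at 1]
5. m(p(e), b, e)  →  e   [R3 at ε]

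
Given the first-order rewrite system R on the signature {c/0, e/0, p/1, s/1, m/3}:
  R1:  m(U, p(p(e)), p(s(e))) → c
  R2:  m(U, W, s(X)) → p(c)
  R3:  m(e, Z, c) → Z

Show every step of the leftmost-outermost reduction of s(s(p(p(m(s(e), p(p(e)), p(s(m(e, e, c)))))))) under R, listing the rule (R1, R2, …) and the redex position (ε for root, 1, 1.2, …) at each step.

s(s(p(p(c))))

1. s(s(p(p(m(s(e), p(p(e)), p(s(m(e, e, c))))))))  →  s(s(p(p(m(s(e), p(p(e)), p(s(e)))))))   [R3 at 1.1.1.1.3.1.1]
2. s(s(p(p(m(s(e), p(p(e)), p(s(e)))))))  →  s(s(p(p(c))))   [R1 at 1.1.1.1]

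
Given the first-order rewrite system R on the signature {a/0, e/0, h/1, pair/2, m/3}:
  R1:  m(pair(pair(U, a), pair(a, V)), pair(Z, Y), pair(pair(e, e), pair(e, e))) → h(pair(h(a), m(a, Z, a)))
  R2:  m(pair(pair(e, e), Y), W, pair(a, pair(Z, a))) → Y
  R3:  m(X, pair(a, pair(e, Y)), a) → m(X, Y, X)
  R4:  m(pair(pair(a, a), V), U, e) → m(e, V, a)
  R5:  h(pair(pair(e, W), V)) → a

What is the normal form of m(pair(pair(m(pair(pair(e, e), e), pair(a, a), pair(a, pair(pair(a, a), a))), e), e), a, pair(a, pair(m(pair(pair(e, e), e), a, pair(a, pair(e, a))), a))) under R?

e

1. m(pair(pair(m(pair(pair(e, e), e), pair(a, a), pair(a, pair(pair(a, a), a))), e), e), a, pair(a, pair(m(pair(pair(e, e), e), a, pair(a, pair(e, a))), a)))  →  m(pair(pair(e, e), e), a, pair(a, pair(m(pair(pair(e, e), e), a, pair(a, pair(e, a))), a)))   [R2 at 1.1.1]
2. m(pair(pair(e, e), e), a, pair(a, pair(m(pair(pair(e, e), e), a, pair(a, pair(e, a))), a)))  →  e   [R2 at ε]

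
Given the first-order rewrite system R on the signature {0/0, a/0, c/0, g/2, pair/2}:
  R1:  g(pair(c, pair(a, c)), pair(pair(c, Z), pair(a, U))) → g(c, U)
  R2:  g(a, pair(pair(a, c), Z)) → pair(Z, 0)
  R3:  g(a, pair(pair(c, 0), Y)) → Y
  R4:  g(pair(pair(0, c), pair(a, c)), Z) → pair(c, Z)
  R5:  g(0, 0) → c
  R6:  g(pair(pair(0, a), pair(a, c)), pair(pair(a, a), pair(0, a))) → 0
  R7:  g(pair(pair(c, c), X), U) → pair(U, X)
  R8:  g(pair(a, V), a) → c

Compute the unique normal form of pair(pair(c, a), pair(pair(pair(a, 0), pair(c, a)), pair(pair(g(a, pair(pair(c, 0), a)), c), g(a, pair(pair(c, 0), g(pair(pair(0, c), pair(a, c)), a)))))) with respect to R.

pair(pair(c, a), pair(pair(pair(a, 0), pair(c, a)), pair(pair(a, c), pair(c, a))))

1. pair(pair(c, a), pair(pair(pair(a, 0), pair(c, a)), pair(pair(g(a, pair(pair(c, 0), a)), c), g(a, pair(pair(c, 0), g(pair(pair(0, c), pair(a, c)), a))))))  →  pair(pair(c, a), pair(pair(pair(a, 0), pair(c, a)), pair(pair(a, c), g(a, pair(pair(c, 0), g(pair(pair(0, c), pair(a, c)), a))))))   [R3 at 2.2.1.1]
2. pair(pair(c, a), pair(pair(pair(a, 0), pair(c, a)), pair(pair(a, c), g(a, pair(pair(c, 0), g(pair(pair(0, c), pair(a, c)), a))))))  →  pair(pair(c, a), pair(pair(pair(a, 0), pair(c, a)), pair(pair(a, c), g(pair(pair(0, c), pair(a, c)), a))))   [R3 at 2.2.2]
3. pair(pair(c, a), pair(pair(pair(a, 0), pair(c, a)), pair(pair(a, c), g(pair(pair(0, c), pair(a, c)), a))))  →  pair(pair(c, a), pair(pair(pair(a, 0), pair(c, a)), pair(pair(a, c), pair(c, a))))   [R4 at 2.2.2]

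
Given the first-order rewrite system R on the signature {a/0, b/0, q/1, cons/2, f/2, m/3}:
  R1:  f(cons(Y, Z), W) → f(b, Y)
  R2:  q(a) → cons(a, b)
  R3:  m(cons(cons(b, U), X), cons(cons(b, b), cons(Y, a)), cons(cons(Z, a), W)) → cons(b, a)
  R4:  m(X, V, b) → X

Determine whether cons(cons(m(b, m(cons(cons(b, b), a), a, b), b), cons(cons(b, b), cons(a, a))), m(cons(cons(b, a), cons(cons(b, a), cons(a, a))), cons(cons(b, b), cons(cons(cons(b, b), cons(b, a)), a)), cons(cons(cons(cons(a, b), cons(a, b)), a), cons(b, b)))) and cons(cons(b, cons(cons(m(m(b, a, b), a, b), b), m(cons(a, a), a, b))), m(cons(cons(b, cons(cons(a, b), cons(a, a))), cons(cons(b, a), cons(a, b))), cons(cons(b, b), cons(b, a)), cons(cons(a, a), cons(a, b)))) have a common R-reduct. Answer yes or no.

Reduce t₁ = cons(cons(m(b, m(cons(cons(b, b), a), a, b), b), cons(cons(b, b), cons(a, a))), m(cons(cons(b, a), cons(cons(b, a), cons(a, a))), cons(cons(b, b), cons(cons(cons(b, b), cons(b, a)), a)), cons(cons(cons(cons(a, b), cons(a, b)), a), cons(b, b)))):
1. cons(cons(m(b, m(cons(cons(b, b), a), a, b), b), cons(cons(b, b), cons(a, a))), m(cons(cons(b, a), cons(cons(b, a), cons(a, a))), cons(cons(b, b), cons(cons(cons(b, b), cons(b, a)), a)), cons(cons(cons(cons(a, b), cons(a, b)), a), cons(b, b))))  →  cons(cons(b, cons(cons(b, b), cons(a, a))), m(cons(cons(b, a), cons(cons(b, a), cons(a, a))), cons(cons(b, b), cons(cons(cons(b, b), cons(b, a)), a)), cons(cons(cons(cons(a, b), cons(a, b)), a), cons(b, b))))   [R4 at 1.1]
2. cons(cons(b, cons(cons(b, b), cons(a, a))), m(cons(cons(b, a), cons(cons(b, a), cons(a, a))), cons(cons(b, b), cons(cons(cons(b, b), cons(b, a)), a)), cons(cons(cons(cons(a, b), cons(a, b)), a), cons(b, b))))  →  cons(cons(b, cons(cons(b, b), cons(a, a))), cons(b, a))   [R3 at 2]

Reduce t₂ = cons(cons(b, cons(cons(m(m(b, a, b), a, b), b), m(cons(a, a), a, b))), m(cons(cons(b, cons(cons(a, b), cons(a, a))), cons(cons(b, a), cons(a, b))), cons(cons(b, b), cons(b, a)), cons(cons(a, a), cons(a, b)))):
1. cons(cons(b, cons(cons(m(m(b, a, b), a, b), b), m(cons(a, a), a, b))), m(cons(cons(b, cons(cons(a, b), cons(a, a))), cons(cons(b, a), cons(a, b))), cons(cons(b, b), cons(b, a)), cons(cons(a, a), cons(a, b))))  →  cons(cons(b, cons(cons(m(b, a, b), b), m(cons(a, a), a, b))), m(cons(cons(b, cons(cons(a, b), cons(a, a))), cons(cons(b, a), cons(a, b))), cons(cons(b, b), cons(b, a)), cons(cons(a, a), cons(a, b))))   [R4 at 1.2.1.1]
2. cons(cons(b, cons(cons(m(b, a, b), b), m(cons(a, a), a, b))), m(cons(cons(b, cons(cons(a, b), cons(a, a))), cons(cons(b, a), cons(a, b))), cons(cons(b, b), cons(b, a)), cons(cons(a, a), cons(a, b))))  →  cons(cons(b, cons(cons(b, b), m(cons(a, a), a, b))), m(cons(cons(b, cons(cons(a, b), cons(a, a))), cons(cons(b, a), cons(a, b))), cons(cons(b, b), cons(b, a)), cons(cons(a, a), cons(a, b))))   [R4 at 1.2.1.1]
3. cons(cons(b, cons(cons(b, b), m(cons(a, a), a, b))), m(cons(cons(b, cons(cons(a, b), cons(a, a))), cons(cons(b, a), cons(a, b))), cons(cons(b, b), cons(b, a)), cons(cons(a, a), cons(a, b))))  →  cons(cons(b, cons(cons(b, b), cons(a, a))), m(cons(cons(b, cons(cons(a, b), cons(a, a))), cons(cons(b, a), cons(a, b))), cons(cons(b, b), cons(b, a)), cons(cons(a, a), cons(a, b))))   [R4 at 1.2.2]
4. cons(cons(b, cons(cons(b, b), cons(a, a))), m(cons(cons(b, cons(cons(a, b), cons(a, a))), cons(cons(b, a), cons(a, b))), cons(cons(b, b), cons(b, a)), cons(cons(a, a), cons(a, b))))  →  cons(cons(b, cons(cons(b, b), cons(a, a))), cons(b, a))   [R3 at 2]

yes — NF(t₁) = cons(cons(b, cons(cons(b, b), cons(a, a))), cons(b, a)), NF(t₂) = cons(cons(b, cons(cons(b, b), cons(a, a))), cons(b, a))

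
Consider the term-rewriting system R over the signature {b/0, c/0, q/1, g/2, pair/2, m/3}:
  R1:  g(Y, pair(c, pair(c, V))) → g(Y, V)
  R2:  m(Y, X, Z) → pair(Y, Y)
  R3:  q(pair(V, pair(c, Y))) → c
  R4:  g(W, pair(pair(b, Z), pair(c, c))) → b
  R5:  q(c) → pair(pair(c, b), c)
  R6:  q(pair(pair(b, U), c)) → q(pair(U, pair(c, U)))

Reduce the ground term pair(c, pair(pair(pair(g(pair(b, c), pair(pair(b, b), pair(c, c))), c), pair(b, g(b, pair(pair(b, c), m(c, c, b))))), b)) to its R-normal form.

1. pair(c, pair(pair(pair(g(pair(b, c), pair(pair(b, b), pair(c, c))), c), pair(b, g(b, pair(pair(b, c), m(c, c, b))))), b))  →  pair(c, pair(pair(pair(b, c), pair(b, g(b, pair(pair(b, c), m(c, c, b))))), b))   [R4 at 2.1.1.1]
2. pair(c, pair(pair(pair(b, c), pair(b, g(b, pair(pair(b, c), m(c, c, b))))), b))  →  pair(c, pair(pair(pair(b, c), pair(b, g(b, pair(pair(b, c), pair(c, c))))), b))   [R2 at 2.1.2.2.2.2]
3. pair(c, pair(pair(pair(b, c), pair(b, g(b, pair(pair(b, c), pair(c, c))))), b))  →  pair(c, pair(pair(pair(b, c), pair(b, b)), b))   [R4 at 2.1.2.2]

pair(c, pair(pair(pair(b, c), pair(b, b)), b))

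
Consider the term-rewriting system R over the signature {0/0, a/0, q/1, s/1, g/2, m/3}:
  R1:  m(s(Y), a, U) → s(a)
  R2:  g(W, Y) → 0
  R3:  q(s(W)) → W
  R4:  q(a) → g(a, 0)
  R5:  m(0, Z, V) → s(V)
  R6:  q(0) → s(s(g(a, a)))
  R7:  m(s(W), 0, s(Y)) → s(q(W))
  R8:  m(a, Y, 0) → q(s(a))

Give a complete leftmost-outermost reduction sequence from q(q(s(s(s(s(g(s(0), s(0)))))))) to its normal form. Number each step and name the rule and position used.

1. q(q(s(s(s(s(g(s(0), s(0))))))))  →  q(s(s(s(g(s(0), s(0))))))   [R3 at 1]
2. q(s(s(s(g(s(0), s(0))))))  →  s(s(g(s(0), s(0))))   [R3 at ε]
3. s(s(g(s(0), s(0))))  →  s(s(0))   [R2 at 1.1]

s(s(0))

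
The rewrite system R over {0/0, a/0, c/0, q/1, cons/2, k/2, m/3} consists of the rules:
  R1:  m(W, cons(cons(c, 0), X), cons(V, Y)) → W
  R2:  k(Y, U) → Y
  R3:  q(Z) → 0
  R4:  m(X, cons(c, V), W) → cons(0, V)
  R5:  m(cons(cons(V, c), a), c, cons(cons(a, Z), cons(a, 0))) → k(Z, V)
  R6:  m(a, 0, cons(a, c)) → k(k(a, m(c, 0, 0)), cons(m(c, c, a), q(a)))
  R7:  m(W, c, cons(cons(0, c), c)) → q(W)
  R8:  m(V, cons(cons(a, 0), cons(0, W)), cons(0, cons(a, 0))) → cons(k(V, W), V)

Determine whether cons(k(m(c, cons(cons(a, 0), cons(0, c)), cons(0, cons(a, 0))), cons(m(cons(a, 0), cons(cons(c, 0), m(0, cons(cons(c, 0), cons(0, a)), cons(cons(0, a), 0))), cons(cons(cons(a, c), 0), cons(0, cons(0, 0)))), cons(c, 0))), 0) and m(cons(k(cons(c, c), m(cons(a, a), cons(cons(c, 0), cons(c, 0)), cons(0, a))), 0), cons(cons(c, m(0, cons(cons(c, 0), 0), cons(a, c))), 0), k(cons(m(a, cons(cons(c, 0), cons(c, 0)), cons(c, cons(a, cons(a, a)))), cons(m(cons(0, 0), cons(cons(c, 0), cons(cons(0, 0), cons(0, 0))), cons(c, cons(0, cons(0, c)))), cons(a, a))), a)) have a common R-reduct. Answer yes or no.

yes — NF(t₁) = cons(cons(c, c), 0), NF(t₂) = cons(cons(c, c), 0)

Reduce t₁ = cons(k(m(c, cons(cons(a, 0), cons(0, c)), cons(0, cons(a, 0))), cons(m(cons(a, 0), cons(cons(c, 0), m(0, cons(cons(c, 0), cons(0, a)), cons(cons(0, a), 0))), cons(cons(cons(a, c), 0), cons(0, cons(0, 0)))), cons(c, 0))), 0):
1. cons(k(m(c, cons(cons(a, 0), cons(0, c)), cons(0, cons(a, 0))), cons(m(cons(a, 0), cons(cons(c, 0), m(0, cons(cons(c, 0), cons(0, a)), cons(cons(0, a), 0))), cons(cons(cons(a, c), 0), cons(0, cons(0, 0)))), cons(c, 0))), 0)  →  cons(m(c, cons(cons(a, 0), cons(0, c)), cons(0, cons(a, 0))), 0)   [R2 at 1]
2. cons(m(c, cons(cons(a, 0), cons(0, c)), cons(0, cons(a, 0))), 0)  →  cons(cons(k(c, c), c), 0)   [R8 at 1]
3. cons(cons(k(c, c), c), 0)  →  cons(cons(c, c), 0)   [R2 at 1.1]

Reduce t₂ = m(cons(k(cons(c, c), m(cons(a, a), cons(cons(c, 0), cons(c, 0)), cons(0, a))), 0), cons(cons(c, m(0, cons(cons(c, 0), 0), cons(a, c))), 0), k(cons(m(a, cons(cons(c, 0), cons(c, 0)), cons(c, cons(a, cons(a, a)))), cons(m(cons(0, 0), cons(cons(c, 0), cons(cons(0, 0), cons(0, 0))), cons(c, cons(0, cons(0, c)))), cons(a, a))), a)):
1. m(cons(k(cons(c, c), m(cons(a, a), cons(cons(c, 0), cons(c, 0)), cons(0, a))), 0), cons(cons(c, m(0, cons(cons(c, 0), 0), cons(a, c))), 0), k(cons(m(a, cons(cons(c, 0), cons(c, 0)), cons(c, cons(a, cons(a, a)))), cons(m(cons(0, 0), cons(cons(c, 0), cons(cons(0, 0), cons(0, 0))), cons(c, cons(0, cons(0, c)))), cons(a, a))), a))  →  m(cons(cons(c, c), 0), cons(cons(c, m(0, cons(cons(c, 0), 0), cons(a, c))), 0), k(cons(m(a, cons(cons(c, 0), cons(c, 0)), cons(c, cons(a, cons(a, a)))), cons(m(cons(0, 0), cons(cons(c, 0), cons(cons(0, 0), cons(0, 0))), cons(c, cons(0, cons(0, c)))), cons(a, a))), a))   [R2 at 1.1]
2. m(cons(cons(c, c), 0), cons(cons(c, m(0, cons(cons(c, 0), 0), cons(a, c))), 0), k(cons(m(a, cons(cons(c, 0), cons(c, 0)), cons(c, cons(a, cons(a, a)))), cons(m(cons(0, 0), cons(cons(c, 0), cons(cons(0, 0), cons(0, 0))), cons(c, cons(0, cons(0, c)))), cons(a, a))), a))  →  m(cons(cons(c, c), 0), cons(cons(c, 0), 0), k(cons(m(a, cons(cons(c, 0), cons(c, 0)), cons(c, cons(a, cons(a, a)))), cons(m(cons(0, 0), cons(cons(c, 0), cons(cons(0, 0), cons(0, 0))), cons(c, cons(0, cons(0, c)))), cons(a, a))), a))   [R1 at 2.1.2]
3. m(cons(cons(c, c), 0), cons(cons(c, 0), 0), k(cons(m(a, cons(cons(c, 0), cons(c, 0)), cons(c, cons(a, cons(a, a)))), cons(m(cons(0, 0), cons(cons(c, 0), cons(cons(0, 0), cons(0, 0))), cons(c, cons(0, cons(0, c)))), cons(a, a))), a))  →  m(cons(cons(c, c), 0), cons(cons(c, 0), 0), cons(m(a, cons(cons(c, 0), cons(c, 0)), cons(c, cons(a, cons(a, a)))), cons(m(cons(0, 0), cons(cons(c, 0), cons(cons(0, 0), cons(0, 0))), cons(c, cons(0, cons(0, c)))), cons(a, a))))   [R2 at 3]
4. m(cons(cons(c, c), 0), cons(cons(c, 0), 0), cons(m(a, cons(cons(c, 0), cons(c, 0)), cons(c, cons(a, cons(a, a)))), cons(m(cons(0, 0), cons(cons(c, 0), cons(cons(0, 0), cons(0, 0))), cons(c, cons(0, cons(0, c)))), cons(a, a))))  →  cons(cons(c, c), 0)   [R1 at ε]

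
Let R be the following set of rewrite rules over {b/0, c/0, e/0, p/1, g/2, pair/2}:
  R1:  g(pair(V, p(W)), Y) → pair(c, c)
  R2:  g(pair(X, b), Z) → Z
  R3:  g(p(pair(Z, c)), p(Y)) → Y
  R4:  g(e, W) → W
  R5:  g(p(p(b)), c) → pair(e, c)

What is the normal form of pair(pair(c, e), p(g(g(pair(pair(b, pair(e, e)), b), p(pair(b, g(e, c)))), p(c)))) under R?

1. pair(pair(c, e), p(g(g(pair(pair(b, pair(e, e)), b), p(pair(b, g(e, c)))), p(c))))  →  pair(pair(c, e), p(g(p(pair(b, g(e, c))), p(c))))   [R2 at 2.1.1]
2. pair(pair(c, e), p(g(p(pair(b, g(e, c))), p(c))))  →  pair(pair(c, e), p(g(p(pair(b, c)), p(c))))   [R4 at 2.1.1.1.2]
3. pair(pair(c, e), p(g(p(pair(b, c)), p(c))))  →  pair(pair(c, e), p(c))   [R3 at 2.1]

pair(pair(c, e), p(c))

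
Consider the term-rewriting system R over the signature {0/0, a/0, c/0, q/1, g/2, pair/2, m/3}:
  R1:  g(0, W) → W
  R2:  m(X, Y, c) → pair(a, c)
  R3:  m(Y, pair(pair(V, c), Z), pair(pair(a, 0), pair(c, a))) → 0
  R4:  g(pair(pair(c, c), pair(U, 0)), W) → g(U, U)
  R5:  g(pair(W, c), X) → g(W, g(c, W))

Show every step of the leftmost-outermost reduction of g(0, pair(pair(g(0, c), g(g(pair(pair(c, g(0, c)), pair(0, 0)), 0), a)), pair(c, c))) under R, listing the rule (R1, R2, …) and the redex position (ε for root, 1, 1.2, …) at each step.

1. g(0, pair(pair(g(0, c), g(g(pair(pair(c, g(0, c)), pair(0, 0)), 0), a)), pair(c, c)))  →  pair(pair(g(0, c), g(g(pair(pair(c, g(0, c)), pair(0, 0)), 0), a)), pair(c, c))   [R1 at ε]
2. pair(pair(g(0, c), g(g(pair(pair(c, g(0, c)), pair(0, 0)), 0), a)), pair(c, c))  →  pair(pair(c, g(g(pair(pair(c, g(0, c)), pair(0, 0)), 0), a)), pair(c, c))   [R1 at 1.1]
3. pair(pair(c, g(g(pair(pair(c, g(0, c)), pair(0, 0)), 0), a)), pair(c, c))  →  pair(pair(c, g(g(pair(pair(c, c), pair(0, 0)), 0), a)), pair(c, c))   [R1 at 1.2.1.1.1.2]
4. pair(pair(c, g(g(pair(pair(c, c), pair(0, 0)), 0), a)), pair(c, c))  →  pair(pair(c, g(g(0, 0), a)), pair(c, c))   [R4 at 1.2.1]
5. pair(pair(c, g(g(0, 0), a)), pair(c, c))  →  pair(pair(c, g(0, a)), pair(c, c))   [R1 at 1.2.1]
6. pair(pair(c, g(0, a)), pair(c, c))  →  pair(pair(c, a), pair(c, c))   [R1 at 1.2]

pair(pair(c, a), pair(c, c))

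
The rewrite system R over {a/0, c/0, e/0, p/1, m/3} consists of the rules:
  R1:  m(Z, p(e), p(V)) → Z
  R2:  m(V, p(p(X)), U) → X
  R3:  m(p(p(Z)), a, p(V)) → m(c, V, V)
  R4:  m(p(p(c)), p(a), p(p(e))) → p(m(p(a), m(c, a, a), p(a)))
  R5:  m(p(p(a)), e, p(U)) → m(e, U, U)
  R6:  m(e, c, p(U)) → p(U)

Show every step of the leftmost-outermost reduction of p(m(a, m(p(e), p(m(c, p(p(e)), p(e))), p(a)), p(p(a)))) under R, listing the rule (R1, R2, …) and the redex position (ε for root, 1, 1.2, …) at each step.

p(a)

1. p(m(a, m(p(e), p(m(c, p(p(e)), p(e))), p(a)), p(p(a))))  →  p(m(a, m(p(e), p(e), p(a)), p(p(a))))   [R2 at 1.2.2.1]
2. p(m(a, m(p(e), p(e), p(a)), p(p(a))))  →  p(m(a, p(e), p(p(a))))   [R1 at 1.2]
3. p(m(a, p(e), p(p(a))))  →  p(a)   [R1 at 1]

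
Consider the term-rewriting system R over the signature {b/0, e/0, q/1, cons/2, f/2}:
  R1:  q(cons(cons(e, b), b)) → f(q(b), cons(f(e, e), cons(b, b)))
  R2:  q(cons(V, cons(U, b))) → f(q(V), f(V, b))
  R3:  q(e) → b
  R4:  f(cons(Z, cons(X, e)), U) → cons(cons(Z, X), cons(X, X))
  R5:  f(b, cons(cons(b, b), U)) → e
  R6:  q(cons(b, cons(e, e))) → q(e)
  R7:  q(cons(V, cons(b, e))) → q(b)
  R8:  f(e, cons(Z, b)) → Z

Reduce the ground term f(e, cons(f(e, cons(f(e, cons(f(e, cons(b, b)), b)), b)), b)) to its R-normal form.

b

1. f(e, cons(f(e, cons(f(e, cons(f(e, cons(b, b)), b)), b)), b))  →  f(e, cons(f(e, cons(f(e, cons(b, b)), b)), b))   [R8 at ε]
2. f(e, cons(f(e, cons(f(e, cons(b, b)), b)), b))  →  f(e, cons(f(e, cons(b, b)), b))   [R8 at ε]
3. f(e, cons(f(e, cons(b, b)), b))  →  f(e, cons(b, b))   [R8 at ε]
4. f(e, cons(b, b))  →  b   [R8 at ε]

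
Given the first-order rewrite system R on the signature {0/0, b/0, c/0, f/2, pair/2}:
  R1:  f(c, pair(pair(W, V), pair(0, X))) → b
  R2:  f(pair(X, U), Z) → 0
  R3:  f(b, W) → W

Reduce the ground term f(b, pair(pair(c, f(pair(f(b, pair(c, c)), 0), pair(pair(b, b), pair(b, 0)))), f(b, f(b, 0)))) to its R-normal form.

1. f(b, pair(pair(c, f(pair(f(b, pair(c, c)), 0), pair(pair(b, b), pair(b, 0)))), f(b, f(b, 0))))  →  pair(pair(c, f(pair(f(b, pair(c, c)), 0), pair(pair(b, b), pair(b, 0)))), f(b, f(b, 0)))   [R3 at ε]
2. pair(pair(c, f(pair(f(b, pair(c, c)), 0), pair(pair(b, b), pair(b, 0)))), f(b, f(b, 0)))  →  pair(pair(c, 0), f(b, f(b, 0)))   [R2 at 1.2]
3. pair(pair(c, 0), f(b, f(b, 0)))  →  pair(pair(c, 0), f(b, 0))   [R3 at 2]
4. pair(pair(c, 0), f(b, 0))  →  pair(pair(c, 0), 0)   [R3 at 2]

pair(pair(c, 0), 0)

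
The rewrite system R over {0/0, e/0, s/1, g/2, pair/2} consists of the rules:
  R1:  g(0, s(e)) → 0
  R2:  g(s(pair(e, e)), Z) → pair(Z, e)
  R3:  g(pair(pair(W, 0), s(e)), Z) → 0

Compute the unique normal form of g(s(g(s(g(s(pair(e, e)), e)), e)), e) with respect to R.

pair(e, e)

1. g(s(g(s(g(s(pair(e, e)), e)), e)), e)  →  g(s(g(s(pair(e, e)), e)), e)   [R2 at 1.1.1.1]
2. g(s(g(s(pair(e, e)), e)), e)  →  g(s(pair(e, e)), e)   [R2 at 1.1]
3. g(s(pair(e, e)), e)  →  pair(e, e)   [R2 at ε]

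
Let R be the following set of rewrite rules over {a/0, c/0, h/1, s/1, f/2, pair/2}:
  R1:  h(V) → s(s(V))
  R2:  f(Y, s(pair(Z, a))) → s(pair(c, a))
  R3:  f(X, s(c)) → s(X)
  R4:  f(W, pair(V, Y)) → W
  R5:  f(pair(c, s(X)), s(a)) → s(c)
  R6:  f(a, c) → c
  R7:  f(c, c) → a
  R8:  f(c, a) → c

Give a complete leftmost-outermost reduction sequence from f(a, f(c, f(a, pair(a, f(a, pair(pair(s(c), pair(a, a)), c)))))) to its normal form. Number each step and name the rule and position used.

1. f(a, f(c, f(a, pair(a, f(a, pair(pair(s(c), pair(a, a)), c))))))  →  f(a, f(c, a))   [R4 at 2.2]
2. f(a, f(c, a))  →  f(a, c)   [R8 at 2]
3. f(a, c)  →  c   [R6 at ε]

c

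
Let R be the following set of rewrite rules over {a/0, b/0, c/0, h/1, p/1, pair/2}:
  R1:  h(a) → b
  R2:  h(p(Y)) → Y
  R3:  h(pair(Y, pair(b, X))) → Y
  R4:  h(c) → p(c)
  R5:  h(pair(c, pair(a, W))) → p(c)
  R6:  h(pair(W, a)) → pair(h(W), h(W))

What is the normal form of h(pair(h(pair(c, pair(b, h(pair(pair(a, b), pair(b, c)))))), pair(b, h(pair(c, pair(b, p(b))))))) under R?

1. h(pair(h(pair(c, pair(b, h(pair(pair(a, b), pair(b, c)))))), pair(b, h(pair(c, pair(b, p(b)))))))  →  h(pair(c, pair(b, h(pair(pair(a, b), pair(b, c))))))   [R3 at ε]
2. h(pair(c, pair(b, h(pair(pair(a, b), pair(b, c))))))  →  c   [R3 at ε]

c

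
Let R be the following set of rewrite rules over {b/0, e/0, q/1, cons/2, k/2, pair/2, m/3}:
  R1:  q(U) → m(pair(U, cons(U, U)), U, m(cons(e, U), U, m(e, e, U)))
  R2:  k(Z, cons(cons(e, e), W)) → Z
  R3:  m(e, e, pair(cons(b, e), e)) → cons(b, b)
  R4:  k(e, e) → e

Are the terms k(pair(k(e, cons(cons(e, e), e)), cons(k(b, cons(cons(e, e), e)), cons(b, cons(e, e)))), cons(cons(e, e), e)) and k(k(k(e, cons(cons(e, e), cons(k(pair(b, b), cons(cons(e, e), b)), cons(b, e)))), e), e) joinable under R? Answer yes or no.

no — NF(t₁) = pair(e, cons(b, cons(b, cons(e, e)))), NF(t₂) = e

Reduce t₁ = k(pair(k(e, cons(cons(e, e), e)), cons(k(b, cons(cons(e, e), e)), cons(b, cons(e, e)))), cons(cons(e, e), e)):
1. k(pair(k(e, cons(cons(e, e), e)), cons(k(b, cons(cons(e, e), e)), cons(b, cons(e, e)))), cons(cons(e, e), e))  →  pair(k(e, cons(cons(e, e), e)), cons(k(b, cons(cons(e, e), e)), cons(b, cons(e, e))))   [R2 at ε]
2. pair(k(e, cons(cons(e, e), e)), cons(k(b, cons(cons(e, e), e)), cons(b, cons(e, e))))  →  pair(e, cons(k(b, cons(cons(e, e), e)), cons(b, cons(e, e))))   [R2 at 1]
3. pair(e, cons(k(b, cons(cons(e, e), e)), cons(b, cons(e, e))))  →  pair(e, cons(b, cons(b, cons(e, e))))   [R2 at 2.1]

Reduce t₂ = k(k(k(e, cons(cons(e, e), cons(k(pair(b, b), cons(cons(e, e), b)), cons(b, e)))), e), e):
1. k(k(k(e, cons(cons(e, e), cons(k(pair(b, b), cons(cons(e, e), b)), cons(b, e)))), e), e)  →  k(k(e, e), e)   [R2 at 1.1]
2. k(k(e, e), e)  →  k(e, e)   [R4 at 1]
3. k(e, e)  →  e   [R4 at ε]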